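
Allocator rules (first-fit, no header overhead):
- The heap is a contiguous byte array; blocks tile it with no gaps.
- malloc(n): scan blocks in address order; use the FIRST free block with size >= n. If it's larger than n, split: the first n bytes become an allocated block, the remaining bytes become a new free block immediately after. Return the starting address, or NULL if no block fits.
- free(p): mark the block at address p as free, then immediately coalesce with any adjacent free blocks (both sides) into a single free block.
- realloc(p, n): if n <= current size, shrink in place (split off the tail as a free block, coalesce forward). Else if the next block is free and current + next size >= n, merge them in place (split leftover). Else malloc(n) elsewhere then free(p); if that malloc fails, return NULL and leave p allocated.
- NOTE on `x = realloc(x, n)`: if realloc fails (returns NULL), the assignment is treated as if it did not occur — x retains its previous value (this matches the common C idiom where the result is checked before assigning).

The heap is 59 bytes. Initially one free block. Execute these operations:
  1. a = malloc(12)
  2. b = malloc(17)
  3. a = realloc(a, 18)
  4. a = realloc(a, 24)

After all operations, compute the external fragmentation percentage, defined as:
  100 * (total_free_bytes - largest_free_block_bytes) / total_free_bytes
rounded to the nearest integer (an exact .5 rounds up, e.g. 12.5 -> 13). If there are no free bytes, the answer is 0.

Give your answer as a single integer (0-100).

Answer: 33

Derivation:
Op 1: a = malloc(12) -> a = 0; heap: [0-11 ALLOC][12-58 FREE]
Op 2: b = malloc(17) -> b = 12; heap: [0-11 ALLOC][12-28 ALLOC][29-58 FREE]
Op 3: a = realloc(a, 18) -> a = 29; heap: [0-11 FREE][12-28 ALLOC][29-46 ALLOC][47-58 FREE]
Op 4: a = realloc(a, 24) -> a = 29; heap: [0-11 FREE][12-28 ALLOC][29-52 ALLOC][53-58 FREE]
Free blocks: [12 6] total_free=18 largest=12 -> 100*(18-12)/18 = 600/18 ≈ 33.333 -> rounds to 33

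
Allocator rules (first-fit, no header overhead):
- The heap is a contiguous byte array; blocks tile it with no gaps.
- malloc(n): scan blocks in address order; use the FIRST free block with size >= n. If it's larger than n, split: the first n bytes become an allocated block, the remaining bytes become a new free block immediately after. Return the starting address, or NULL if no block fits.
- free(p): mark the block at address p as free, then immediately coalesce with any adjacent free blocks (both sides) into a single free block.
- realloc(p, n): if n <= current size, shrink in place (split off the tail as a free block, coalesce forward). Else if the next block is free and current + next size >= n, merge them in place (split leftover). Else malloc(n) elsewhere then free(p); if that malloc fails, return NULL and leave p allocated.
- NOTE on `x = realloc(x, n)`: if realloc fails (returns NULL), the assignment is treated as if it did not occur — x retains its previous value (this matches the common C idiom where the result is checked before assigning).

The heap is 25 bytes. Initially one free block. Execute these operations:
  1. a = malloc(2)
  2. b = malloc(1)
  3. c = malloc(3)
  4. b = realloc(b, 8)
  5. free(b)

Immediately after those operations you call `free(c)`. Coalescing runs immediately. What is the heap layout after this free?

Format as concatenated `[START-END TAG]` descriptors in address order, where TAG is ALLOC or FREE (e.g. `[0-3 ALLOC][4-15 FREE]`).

Op 1: a = malloc(2) -> a = 0; heap: [0-1 ALLOC][2-24 FREE]
Op 2: b = malloc(1) -> b = 2; heap: [0-1 ALLOC][2-2 ALLOC][3-24 FREE]
Op 3: c = malloc(3) -> c = 3; heap: [0-1 ALLOC][2-2 ALLOC][3-5 ALLOC][6-24 FREE]
Op 4: b = realloc(b, 8) -> b = 6; heap: [0-1 ALLOC][2-2 FREE][3-5 ALLOC][6-13 ALLOC][14-24 FREE]
Op 5: free(b) -> (freed b); heap: [0-1 ALLOC][2-2 FREE][3-5 ALLOC][6-24 FREE]
free(c): c = 3 -> block [3-5 ALLOC]; mark free, coalesce with adjacent free neighbors -> [0-1 ALLOC][2-24 FREE]

Answer: [0-1 ALLOC][2-24 FREE]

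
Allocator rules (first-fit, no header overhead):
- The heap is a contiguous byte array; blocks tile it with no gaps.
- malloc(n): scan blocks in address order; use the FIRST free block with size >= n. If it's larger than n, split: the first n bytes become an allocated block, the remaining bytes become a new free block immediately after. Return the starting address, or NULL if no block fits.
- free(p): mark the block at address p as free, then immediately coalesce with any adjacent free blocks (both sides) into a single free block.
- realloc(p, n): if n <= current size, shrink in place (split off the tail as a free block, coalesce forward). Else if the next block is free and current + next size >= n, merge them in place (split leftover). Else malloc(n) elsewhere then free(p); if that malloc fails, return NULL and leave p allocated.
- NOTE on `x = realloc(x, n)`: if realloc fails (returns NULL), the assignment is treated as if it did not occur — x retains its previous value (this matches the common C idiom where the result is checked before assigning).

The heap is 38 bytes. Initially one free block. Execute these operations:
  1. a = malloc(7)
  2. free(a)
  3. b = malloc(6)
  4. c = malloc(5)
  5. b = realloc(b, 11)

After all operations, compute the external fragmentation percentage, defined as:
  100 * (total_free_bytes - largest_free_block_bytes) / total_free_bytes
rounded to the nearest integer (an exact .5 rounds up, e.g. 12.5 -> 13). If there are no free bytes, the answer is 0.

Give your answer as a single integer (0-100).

Op 1: a = malloc(7) -> a = 0; heap: [0-6 ALLOC][7-37 FREE]
Op 2: free(a) -> (freed a); heap: [0-37 FREE]
Op 3: b = malloc(6) -> b = 0; heap: [0-5 ALLOC][6-37 FREE]
Op 4: c = malloc(5) -> c = 6; heap: [0-5 ALLOC][6-10 ALLOC][11-37 FREE]
Op 5: b = realloc(b, 11) -> b = 11; heap: [0-5 FREE][6-10 ALLOC][11-21 ALLOC][22-37 FREE]
Free blocks: [6 16] total_free=22 largest=16 -> 100*(22-16)/22 = 600/22 ≈ 27.273 -> rounds to 27

Answer: 27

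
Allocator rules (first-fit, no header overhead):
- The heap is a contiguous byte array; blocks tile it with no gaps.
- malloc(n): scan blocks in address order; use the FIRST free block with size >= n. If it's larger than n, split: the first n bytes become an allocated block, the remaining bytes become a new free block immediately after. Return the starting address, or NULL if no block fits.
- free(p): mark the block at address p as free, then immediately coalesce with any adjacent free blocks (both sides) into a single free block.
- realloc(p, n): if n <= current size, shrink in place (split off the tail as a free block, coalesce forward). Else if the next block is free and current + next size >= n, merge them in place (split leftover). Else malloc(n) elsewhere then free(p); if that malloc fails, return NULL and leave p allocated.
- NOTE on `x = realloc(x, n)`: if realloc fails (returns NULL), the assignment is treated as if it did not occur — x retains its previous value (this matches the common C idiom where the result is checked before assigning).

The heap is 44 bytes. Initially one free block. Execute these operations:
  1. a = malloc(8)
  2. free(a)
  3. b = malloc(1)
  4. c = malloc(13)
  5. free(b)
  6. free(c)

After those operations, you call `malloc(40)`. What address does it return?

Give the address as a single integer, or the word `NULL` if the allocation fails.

Op 1: a = malloc(8) -> a = 0; heap: [0-7 ALLOC][8-43 FREE]
Op 2: free(a) -> (freed a); heap: [0-43 FREE]
Op 3: b = malloc(1) -> b = 0; heap: [0-0 ALLOC][1-43 FREE]
Op 4: c = malloc(13) -> c = 1; heap: [0-0 ALLOC][1-13 ALLOC][14-43 FREE]
Op 5: free(b) -> (freed b); heap: [0-0 FREE][1-13 ALLOC][14-43 FREE]
Op 6: free(c) -> (freed c); heap: [0-43 FREE]
malloc(40): first-fit scan over [0-43 FREE] -> 0

Answer: 0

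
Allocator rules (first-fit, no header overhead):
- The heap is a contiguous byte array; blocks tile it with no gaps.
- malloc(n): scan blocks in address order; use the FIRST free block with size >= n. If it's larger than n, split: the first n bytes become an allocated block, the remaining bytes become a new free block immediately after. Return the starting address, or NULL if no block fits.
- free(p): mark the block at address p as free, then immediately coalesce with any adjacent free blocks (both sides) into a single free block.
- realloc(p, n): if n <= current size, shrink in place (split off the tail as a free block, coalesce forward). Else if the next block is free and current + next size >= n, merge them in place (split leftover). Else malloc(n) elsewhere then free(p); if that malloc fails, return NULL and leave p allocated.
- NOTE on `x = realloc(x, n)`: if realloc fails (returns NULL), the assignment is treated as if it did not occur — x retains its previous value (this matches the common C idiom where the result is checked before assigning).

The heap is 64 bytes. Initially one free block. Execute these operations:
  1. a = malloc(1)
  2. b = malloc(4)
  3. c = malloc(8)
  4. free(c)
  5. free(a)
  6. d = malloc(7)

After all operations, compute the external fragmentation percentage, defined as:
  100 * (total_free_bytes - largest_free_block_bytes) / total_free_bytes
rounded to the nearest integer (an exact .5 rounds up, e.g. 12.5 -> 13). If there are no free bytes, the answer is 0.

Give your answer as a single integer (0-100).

Op 1: a = malloc(1) -> a = 0; heap: [0-0 ALLOC][1-63 FREE]
Op 2: b = malloc(4) -> b = 1; heap: [0-0 ALLOC][1-4 ALLOC][5-63 FREE]
Op 3: c = malloc(8) -> c = 5; heap: [0-0 ALLOC][1-4 ALLOC][5-12 ALLOC][13-63 FREE]
Op 4: free(c) -> (freed c); heap: [0-0 ALLOC][1-4 ALLOC][5-63 FREE]
Op 5: free(a) -> (freed a); heap: [0-0 FREE][1-4 ALLOC][5-63 FREE]
Op 6: d = malloc(7) -> d = 5; heap: [0-0 FREE][1-4 ALLOC][5-11 ALLOC][12-63 FREE]
Free blocks: [1 52] total_free=53 largest=52 -> 100*(53-52)/53 = 100/53 ≈ 1.887 -> rounds to 2

Answer: 2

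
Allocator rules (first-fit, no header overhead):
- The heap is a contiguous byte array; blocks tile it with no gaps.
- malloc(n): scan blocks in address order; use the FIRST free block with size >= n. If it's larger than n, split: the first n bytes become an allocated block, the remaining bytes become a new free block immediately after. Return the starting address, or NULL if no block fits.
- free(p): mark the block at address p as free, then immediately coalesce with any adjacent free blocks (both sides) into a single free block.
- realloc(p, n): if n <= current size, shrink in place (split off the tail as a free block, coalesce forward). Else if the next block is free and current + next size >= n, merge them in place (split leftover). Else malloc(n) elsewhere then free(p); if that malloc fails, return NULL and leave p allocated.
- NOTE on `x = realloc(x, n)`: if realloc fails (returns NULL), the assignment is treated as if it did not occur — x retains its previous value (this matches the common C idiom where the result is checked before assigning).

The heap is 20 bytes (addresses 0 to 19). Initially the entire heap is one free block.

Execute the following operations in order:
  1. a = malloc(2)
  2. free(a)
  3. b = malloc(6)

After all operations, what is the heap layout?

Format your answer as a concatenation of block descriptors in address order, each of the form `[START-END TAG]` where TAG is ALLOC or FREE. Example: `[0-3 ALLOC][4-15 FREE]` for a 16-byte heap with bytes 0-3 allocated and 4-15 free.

Op 1: a = malloc(2) -> a = 0; heap: [0-1 ALLOC][2-19 FREE]
Op 2: free(a) -> (freed a); heap: [0-19 FREE]
Op 3: b = malloc(6) -> b = 0; heap: [0-5 ALLOC][6-19 FREE]

Answer: [0-5 ALLOC][6-19 FREE]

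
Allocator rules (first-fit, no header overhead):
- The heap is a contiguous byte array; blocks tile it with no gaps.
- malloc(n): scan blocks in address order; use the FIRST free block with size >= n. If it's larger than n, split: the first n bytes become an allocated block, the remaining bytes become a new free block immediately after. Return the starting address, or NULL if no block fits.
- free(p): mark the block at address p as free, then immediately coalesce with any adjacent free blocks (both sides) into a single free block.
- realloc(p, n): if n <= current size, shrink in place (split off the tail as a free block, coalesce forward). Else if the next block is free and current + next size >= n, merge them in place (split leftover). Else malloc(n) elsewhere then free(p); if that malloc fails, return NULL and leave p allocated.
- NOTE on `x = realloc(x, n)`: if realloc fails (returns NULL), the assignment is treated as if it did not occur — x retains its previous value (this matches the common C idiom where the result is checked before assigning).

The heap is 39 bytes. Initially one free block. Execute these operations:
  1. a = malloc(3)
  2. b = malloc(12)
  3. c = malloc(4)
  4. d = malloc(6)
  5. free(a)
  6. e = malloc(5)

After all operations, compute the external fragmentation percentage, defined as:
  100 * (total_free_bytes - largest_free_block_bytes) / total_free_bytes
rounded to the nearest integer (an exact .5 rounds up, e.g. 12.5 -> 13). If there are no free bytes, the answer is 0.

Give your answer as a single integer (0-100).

Op 1: a = malloc(3) -> a = 0; heap: [0-2 ALLOC][3-38 FREE]
Op 2: b = malloc(12) -> b = 3; heap: [0-2 ALLOC][3-14 ALLOC][15-38 FREE]
Op 3: c = malloc(4) -> c = 15; heap: [0-2 ALLOC][3-14 ALLOC][15-18 ALLOC][19-38 FREE]
Op 4: d = malloc(6) -> d = 19; heap: [0-2 ALLOC][3-14 ALLOC][15-18 ALLOC][19-24 ALLOC][25-38 FREE]
Op 5: free(a) -> (freed a); heap: [0-2 FREE][3-14 ALLOC][15-18 ALLOC][19-24 ALLOC][25-38 FREE]
Op 6: e = malloc(5) -> e = 25; heap: [0-2 FREE][3-14 ALLOC][15-18 ALLOC][19-24 ALLOC][25-29 ALLOC][30-38 FREE]
Free blocks: [3 9] total_free=12 largest=9 -> 100*(12-9)/12 = 300/12 = 25

Answer: 25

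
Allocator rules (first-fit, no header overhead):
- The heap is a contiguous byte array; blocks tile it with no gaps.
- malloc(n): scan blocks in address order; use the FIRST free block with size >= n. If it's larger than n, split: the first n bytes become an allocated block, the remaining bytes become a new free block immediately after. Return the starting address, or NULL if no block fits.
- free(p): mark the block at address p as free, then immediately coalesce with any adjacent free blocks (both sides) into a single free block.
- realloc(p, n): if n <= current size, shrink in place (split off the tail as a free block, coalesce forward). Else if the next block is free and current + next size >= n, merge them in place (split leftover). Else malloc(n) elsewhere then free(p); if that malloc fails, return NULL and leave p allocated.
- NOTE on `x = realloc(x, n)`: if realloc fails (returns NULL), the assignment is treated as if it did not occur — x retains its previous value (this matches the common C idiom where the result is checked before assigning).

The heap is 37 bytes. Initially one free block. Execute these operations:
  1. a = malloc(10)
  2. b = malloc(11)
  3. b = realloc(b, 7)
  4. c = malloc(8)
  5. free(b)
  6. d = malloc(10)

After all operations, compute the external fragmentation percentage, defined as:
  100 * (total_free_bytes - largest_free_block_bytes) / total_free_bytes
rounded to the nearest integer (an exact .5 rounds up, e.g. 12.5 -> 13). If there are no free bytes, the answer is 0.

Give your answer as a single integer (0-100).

Answer: 22

Derivation:
Op 1: a = malloc(10) -> a = 0; heap: [0-9 ALLOC][10-36 FREE]
Op 2: b = malloc(11) -> b = 10; heap: [0-9 ALLOC][10-20 ALLOC][21-36 FREE]
Op 3: b = realloc(b, 7) -> b = 10; heap: [0-9 ALLOC][10-16 ALLOC][17-36 FREE]
Op 4: c = malloc(8) -> c = 17; heap: [0-9 ALLOC][10-16 ALLOC][17-24 ALLOC][25-36 FREE]
Op 5: free(b) -> (freed b); heap: [0-9 ALLOC][10-16 FREE][17-24 ALLOC][25-36 FREE]
Op 6: d = malloc(10) -> d = 25; heap: [0-9 ALLOC][10-16 FREE][17-24 ALLOC][25-34 ALLOC][35-36 FREE]
Free blocks: [7 2] total_free=9 largest=7 -> 100*(9-7)/9 = 200/9 ≈ 22.222 -> rounds to 22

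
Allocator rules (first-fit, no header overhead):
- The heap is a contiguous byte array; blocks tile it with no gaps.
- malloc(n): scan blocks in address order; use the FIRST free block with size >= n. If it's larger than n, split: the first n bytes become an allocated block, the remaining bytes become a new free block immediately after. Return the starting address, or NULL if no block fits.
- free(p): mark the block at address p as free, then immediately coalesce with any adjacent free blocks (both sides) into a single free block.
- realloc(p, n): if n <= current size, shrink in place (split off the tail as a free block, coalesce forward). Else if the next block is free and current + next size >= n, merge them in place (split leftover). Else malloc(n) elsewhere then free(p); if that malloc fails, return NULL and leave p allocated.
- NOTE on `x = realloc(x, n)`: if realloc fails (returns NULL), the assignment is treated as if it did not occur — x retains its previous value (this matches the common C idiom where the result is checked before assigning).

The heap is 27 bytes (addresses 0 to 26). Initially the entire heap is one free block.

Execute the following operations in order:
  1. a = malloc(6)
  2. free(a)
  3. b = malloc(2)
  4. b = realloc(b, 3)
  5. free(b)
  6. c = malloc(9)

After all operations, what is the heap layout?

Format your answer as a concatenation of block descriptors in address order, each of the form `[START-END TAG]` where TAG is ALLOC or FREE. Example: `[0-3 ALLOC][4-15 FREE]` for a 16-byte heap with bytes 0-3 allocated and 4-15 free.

Answer: [0-8 ALLOC][9-26 FREE]

Derivation:
Op 1: a = malloc(6) -> a = 0; heap: [0-5 ALLOC][6-26 FREE]
Op 2: free(a) -> (freed a); heap: [0-26 FREE]
Op 3: b = malloc(2) -> b = 0; heap: [0-1 ALLOC][2-26 FREE]
Op 4: b = realloc(b, 3) -> b = 0; heap: [0-2 ALLOC][3-26 FREE]
Op 5: free(b) -> (freed b); heap: [0-26 FREE]
Op 6: c = malloc(9) -> c = 0; heap: [0-8 ALLOC][9-26 FREE]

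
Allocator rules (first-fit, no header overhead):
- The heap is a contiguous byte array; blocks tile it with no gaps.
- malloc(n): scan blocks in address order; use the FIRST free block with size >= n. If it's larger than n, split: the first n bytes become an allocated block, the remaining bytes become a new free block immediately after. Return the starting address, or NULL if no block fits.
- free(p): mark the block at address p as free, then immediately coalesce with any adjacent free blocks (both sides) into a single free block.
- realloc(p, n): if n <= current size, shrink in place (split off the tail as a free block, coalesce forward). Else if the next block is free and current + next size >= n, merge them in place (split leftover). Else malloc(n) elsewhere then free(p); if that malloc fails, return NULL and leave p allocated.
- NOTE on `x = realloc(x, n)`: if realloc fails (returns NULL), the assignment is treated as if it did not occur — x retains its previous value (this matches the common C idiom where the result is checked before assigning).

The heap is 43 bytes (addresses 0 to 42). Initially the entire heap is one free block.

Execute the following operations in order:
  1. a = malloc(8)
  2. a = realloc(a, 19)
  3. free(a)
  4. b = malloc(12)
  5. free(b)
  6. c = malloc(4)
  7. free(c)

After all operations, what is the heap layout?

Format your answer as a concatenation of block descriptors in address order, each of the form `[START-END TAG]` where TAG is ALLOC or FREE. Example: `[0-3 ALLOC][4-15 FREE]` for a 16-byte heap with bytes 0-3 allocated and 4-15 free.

Answer: [0-42 FREE]

Derivation:
Op 1: a = malloc(8) -> a = 0; heap: [0-7 ALLOC][8-42 FREE]
Op 2: a = realloc(a, 19) -> a = 0; heap: [0-18 ALLOC][19-42 FREE]
Op 3: free(a) -> (freed a); heap: [0-42 FREE]
Op 4: b = malloc(12) -> b = 0; heap: [0-11 ALLOC][12-42 FREE]
Op 5: free(b) -> (freed b); heap: [0-42 FREE]
Op 6: c = malloc(4) -> c = 0; heap: [0-3 ALLOC][4-42 FREE]
Op 7: free(c) -> (freed c); heap: [0-42 FREE]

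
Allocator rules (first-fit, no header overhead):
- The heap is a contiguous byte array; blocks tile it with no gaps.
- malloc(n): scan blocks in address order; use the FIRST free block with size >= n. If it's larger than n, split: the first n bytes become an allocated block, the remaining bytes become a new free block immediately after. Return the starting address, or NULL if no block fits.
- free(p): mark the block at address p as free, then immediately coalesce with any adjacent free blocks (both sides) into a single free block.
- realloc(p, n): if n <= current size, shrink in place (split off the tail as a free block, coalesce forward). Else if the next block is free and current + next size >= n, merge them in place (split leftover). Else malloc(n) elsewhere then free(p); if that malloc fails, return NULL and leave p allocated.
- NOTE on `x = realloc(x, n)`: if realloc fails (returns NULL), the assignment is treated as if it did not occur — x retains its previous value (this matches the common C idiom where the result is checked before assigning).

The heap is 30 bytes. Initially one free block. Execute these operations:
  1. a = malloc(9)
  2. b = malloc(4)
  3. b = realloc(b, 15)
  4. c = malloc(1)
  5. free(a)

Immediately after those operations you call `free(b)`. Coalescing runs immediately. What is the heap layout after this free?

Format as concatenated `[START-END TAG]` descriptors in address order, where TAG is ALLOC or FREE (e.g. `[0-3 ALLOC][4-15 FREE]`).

Answer: [0-23 FREE][24-24 ALLOC][25-29 FREE]

Derivation:
Op 1: a = malloc(9) -> a = 0; heap: [0-8 ALLOC][9-29 FREE]
Op 2: b = malloc(4) -> b = 9; heap: [0-8 ALLOC][9-12 ALLOC][13-29 FREE]
Op 3: b = realloc(b, 15) -> b = 9; heap: [0-8 ALLOC][9-23 ALLOC][24-29 FREE]
Op 4: c = malloc(1) -> c = 24; heap: [0-8 ALLOC][9-23 ALLOC][24-24 ALLOC][25-29 FREE]
Op 5: free(a) -> (freed a); heap: [0-8 FREE][9-23 ALLOC][24-24 ALLOC][25-29 FREE]
free(b): b = 9 -> block [9-23 ALLOC]; mark free, coalesce with adjacent free neighbors -> [0-23 FREE][24-24 ALLOC][25-29 FREE]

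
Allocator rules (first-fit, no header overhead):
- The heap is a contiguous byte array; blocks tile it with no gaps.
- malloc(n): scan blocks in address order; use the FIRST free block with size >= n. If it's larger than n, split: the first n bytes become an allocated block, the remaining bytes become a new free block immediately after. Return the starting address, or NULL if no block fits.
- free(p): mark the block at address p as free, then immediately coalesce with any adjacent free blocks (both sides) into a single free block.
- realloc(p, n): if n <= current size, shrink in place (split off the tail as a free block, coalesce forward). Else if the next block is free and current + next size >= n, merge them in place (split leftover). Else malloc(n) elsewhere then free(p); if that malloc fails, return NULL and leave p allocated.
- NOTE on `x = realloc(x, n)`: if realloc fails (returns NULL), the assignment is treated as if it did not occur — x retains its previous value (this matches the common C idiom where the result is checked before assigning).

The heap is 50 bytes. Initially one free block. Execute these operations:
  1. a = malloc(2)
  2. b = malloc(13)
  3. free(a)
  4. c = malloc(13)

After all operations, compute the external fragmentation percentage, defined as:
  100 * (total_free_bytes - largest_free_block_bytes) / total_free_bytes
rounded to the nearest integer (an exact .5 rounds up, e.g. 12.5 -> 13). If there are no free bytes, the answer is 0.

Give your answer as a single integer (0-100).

Answer: 8

Derivation:
Op 1: a = malloc(2) -> a = 0; heap: [0-1 ALLOC][2-49 FREE]
Op 2: b = malloc(13) -> b = 2; heap: [0-1 ALLOC][2-14 ALLOC][15-49 FREE]
Op 3: free(a) -> (freed a); heap: [0-1 FREE][2-14 ALLOC][15-49 FREE]
Op 4: c = malloc(13) -> c = 15; heap: [0-1 FREE][2-14 ALLOC][15-27 ALLOC][28-49 FREE]
Free blocks: [2 22] total_free=24 largest=22 -> 100*(24-22)/24 = 200/24 ≈ 8.333 -> rounds to 8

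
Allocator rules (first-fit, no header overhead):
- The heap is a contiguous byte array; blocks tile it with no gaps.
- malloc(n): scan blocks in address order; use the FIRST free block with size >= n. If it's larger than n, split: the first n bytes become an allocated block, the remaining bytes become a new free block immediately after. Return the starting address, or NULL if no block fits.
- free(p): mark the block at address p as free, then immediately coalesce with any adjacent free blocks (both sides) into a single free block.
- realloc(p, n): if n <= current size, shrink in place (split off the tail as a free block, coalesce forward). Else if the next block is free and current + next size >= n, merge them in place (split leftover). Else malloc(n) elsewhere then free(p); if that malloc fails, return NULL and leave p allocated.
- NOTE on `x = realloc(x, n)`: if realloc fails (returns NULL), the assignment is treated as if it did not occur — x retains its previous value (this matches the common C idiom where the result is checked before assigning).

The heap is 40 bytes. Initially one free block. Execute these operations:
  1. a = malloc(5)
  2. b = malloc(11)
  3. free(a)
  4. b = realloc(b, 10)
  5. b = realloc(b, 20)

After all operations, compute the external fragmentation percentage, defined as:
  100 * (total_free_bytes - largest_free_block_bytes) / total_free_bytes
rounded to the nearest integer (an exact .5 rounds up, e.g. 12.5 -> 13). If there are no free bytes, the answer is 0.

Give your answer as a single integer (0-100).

Op 1: a = malloc(5) -> a = 0; heap: [0-4 ALLOC][5-39 FREE]
Op 2: b = malloc(11) -> b = 5; heap: [0-4 ALLOC][5-15 ALLOC][16-39 FREE]
Op 3: free(a) -> (freed a); heap: [0-4 FREE][5-15 ALLOC][16-39 FREE]
Op 4: b = realloc(b, 10) -> b = 5; heap: [0-4 FREE][5-14 ALLOC][15-39 FREE]
Op 5: b = realloc(b, 20) -> b = 5; heap: [0-4 FREE][5-24 ALLOC][25-39 FREE]
Free blocks: [5 15] total_free=20 largest=15 -> 100*(20-15)/20 = 500/20 = 25

Answer: 25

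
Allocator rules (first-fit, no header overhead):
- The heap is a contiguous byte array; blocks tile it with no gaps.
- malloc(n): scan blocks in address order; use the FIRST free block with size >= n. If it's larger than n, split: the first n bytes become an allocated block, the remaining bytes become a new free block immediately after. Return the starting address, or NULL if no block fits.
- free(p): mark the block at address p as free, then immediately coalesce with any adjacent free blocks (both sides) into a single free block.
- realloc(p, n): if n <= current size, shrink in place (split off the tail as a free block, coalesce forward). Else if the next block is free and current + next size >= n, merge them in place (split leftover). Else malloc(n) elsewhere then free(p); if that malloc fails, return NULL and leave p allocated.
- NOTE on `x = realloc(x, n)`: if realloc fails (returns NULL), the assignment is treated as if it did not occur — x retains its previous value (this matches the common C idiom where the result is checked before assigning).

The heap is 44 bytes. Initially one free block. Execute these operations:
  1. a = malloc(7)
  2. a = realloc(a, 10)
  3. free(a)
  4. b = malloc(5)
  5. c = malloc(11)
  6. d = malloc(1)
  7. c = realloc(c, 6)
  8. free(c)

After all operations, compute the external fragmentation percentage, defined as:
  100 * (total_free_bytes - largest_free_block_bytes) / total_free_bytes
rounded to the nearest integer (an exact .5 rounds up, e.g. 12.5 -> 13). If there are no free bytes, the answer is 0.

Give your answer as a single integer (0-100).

Answer: 29

Derivation:
Op 1: a = malloc(7) -> a = 0; heap: [0-6 ALLOC][7-43 FREE]
Op 2: a = realloc(a, 10) -> a = 0; heap: [0-9 ALLOC][10-43 FREE]
Op 3: free(a) -> (freed a); heap: [0-43 FREE]
Op 4: b = malloc(5) -> b = 0; heap: [0-4 ALLOC][5-43 FREE]
Op 5: c = malloc(11) -> c = 5; heap: [0-4 ALLOC][5-15 ALLOC][16-43 FREE]
Op 6: d = malloc(1) -> d = 16; heap: [0-4 ALLOC][5-15 ALLOC][16-16 ALLOC][17-43 FREE]
Op 7: c = realloc(c, 6) -> c = 5; heap: [0-4 ALLOC][5-10 ALLOC][11-15 FREE][16-16 ALLOC][17-43 FREE]
Op 8: free(c) -> (freed c); heap: [0-4 ALLOC][5-15 FREE][16-16 ALLOC][17-43 FREE]
Free blocks: [11 27] total_free=38 largest=27 -> 100*(38-27)/38 = 1100/38 ≈ 28.947 -> rounds to 29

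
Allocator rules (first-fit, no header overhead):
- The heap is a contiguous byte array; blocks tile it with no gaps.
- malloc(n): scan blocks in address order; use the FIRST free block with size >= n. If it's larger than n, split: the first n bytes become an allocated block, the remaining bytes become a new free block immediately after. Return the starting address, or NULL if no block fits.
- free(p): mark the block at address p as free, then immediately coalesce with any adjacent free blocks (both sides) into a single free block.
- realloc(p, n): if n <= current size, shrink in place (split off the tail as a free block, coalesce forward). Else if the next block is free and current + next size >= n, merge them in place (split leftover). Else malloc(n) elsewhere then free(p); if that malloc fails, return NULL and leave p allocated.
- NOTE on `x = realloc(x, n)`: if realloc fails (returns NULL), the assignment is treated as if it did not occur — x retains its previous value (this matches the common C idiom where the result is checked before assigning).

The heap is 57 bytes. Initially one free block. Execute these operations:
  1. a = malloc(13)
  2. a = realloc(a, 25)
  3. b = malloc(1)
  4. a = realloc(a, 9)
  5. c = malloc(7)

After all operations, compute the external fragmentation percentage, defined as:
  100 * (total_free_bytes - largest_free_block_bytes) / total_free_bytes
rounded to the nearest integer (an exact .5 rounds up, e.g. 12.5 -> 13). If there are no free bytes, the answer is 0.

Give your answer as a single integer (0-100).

Answer: 23

Derivation:
Op 1: a = malloc(13) -> a = 0; heap: [0-12 ALLOC][13-56 FREE]
Op 2: a = realloc(a, 25) -> a = 0; heap: [0-24 ALLOC][25-56 FREE]
Op 3: b = malloc(1) -> b = 25; heap: [0-24 ALLOC][25-25 ALLOC][26-56 FREE]
Op 4: a = realloc(a, 9) -> a = 0; heap: [0-8 ALLOC][9-24 FREE][25-25 ALLOC][26-56 FREE]
Op 5: c = malloc(7) -> c = 9; heap: [0-8 ALLOC][9-15 ALLOC][16-24 FREE][25-25 ALLOC][26-56 FREE]
Free blocks: [9 31] total_free=40 largest=31 -> 100*(40-31)/40 = 900/40 = 22.5 -> rounds to 23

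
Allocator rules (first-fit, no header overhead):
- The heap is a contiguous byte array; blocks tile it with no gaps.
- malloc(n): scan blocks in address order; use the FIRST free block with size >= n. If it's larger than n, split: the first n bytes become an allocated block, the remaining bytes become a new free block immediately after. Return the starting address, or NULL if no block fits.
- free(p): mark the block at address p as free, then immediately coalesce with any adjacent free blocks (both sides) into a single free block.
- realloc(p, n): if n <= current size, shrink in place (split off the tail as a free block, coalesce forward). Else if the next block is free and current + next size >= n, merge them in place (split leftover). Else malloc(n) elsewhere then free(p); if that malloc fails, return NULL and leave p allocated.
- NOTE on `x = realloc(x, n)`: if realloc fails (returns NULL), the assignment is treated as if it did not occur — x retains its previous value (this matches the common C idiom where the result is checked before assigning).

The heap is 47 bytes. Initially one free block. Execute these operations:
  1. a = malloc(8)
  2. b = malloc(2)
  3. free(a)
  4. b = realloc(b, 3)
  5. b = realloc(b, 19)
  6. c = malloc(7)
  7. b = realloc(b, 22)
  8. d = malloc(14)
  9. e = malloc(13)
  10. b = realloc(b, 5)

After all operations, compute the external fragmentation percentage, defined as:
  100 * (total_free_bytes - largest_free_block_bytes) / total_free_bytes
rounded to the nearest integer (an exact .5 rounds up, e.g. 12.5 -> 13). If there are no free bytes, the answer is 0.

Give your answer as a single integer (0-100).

Answer: 19

Derivation:
Op 1: a = malloc(8) -> a = 0; heap: [0-7 ALLOC][8-46 FREE]
Op 2: b = malloc(2) -> b = 8; heap: [0-7 ALLOC][8-9 ALLOC][10-46 FREE]
Op 3: free(a) -> (freed a); heap: [0-7 FREE][8-9 ALLOC][10-46 FREE]
Op 4: b = realloc(b, 3) -> b = 8; heap: [0-7 FREE][8-10 ALLOC][11-46 FREE]
Op 5: b = realloc(b, 19) -> b = 8; heap: [0-7 FREE][8-26 ALLOC][27-46 FREE]
Op 6: c = malloc(7) -> c = 0; heap: [0-6 ALLOC][7-7 FREE][8-26 ALLOC][27-46 FREE]
Op 7: b = realloc(b, 22) -> b = 8; heap: [0-6 ALLOC][7-7 FREE][8-29 ALLOC][30-46 FREE]
Op 8: d = malloc(14) -> d = 30; heap: [0-6 ALLOC][7-7 FREE][8-29 ALLOC][30-43 ALLOC][44-46 FREE]
Op 9: e = malloc(13) -> e = NULL; heap: [0-6 ALLOC][7-7 FREE][8-29 ALLOC][30-43 ALLOC][44-46 FREE]
Op 10: b = realloc(b, 5) -> b = 8; heap: [0-6 ALLOC][7-7 FREE][8-12 ALLOC][13-29 FREE][30-43 ALLOC][44-46 FREE]
Free blocks: [1 17 3] total_free=21 largest=17 -> 100*(21-17)/21 = 400/21 ≈ 19.048 -> rounds to 19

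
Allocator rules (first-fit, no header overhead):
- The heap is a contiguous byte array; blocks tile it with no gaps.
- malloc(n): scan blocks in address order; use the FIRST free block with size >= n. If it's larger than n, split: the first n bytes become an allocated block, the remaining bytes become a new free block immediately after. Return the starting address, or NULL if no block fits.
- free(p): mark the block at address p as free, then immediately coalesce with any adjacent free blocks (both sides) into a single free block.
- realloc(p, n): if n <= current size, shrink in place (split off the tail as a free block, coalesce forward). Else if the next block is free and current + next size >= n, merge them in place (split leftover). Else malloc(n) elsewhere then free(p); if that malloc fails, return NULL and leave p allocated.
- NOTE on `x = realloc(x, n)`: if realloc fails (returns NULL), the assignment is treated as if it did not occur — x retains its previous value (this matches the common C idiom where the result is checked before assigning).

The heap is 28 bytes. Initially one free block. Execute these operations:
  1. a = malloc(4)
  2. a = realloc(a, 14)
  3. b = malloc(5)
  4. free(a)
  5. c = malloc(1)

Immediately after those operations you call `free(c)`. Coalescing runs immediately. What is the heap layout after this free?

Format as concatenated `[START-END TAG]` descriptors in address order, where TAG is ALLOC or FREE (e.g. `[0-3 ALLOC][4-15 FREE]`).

Op 1: a = malloc(4) -> a = 0; heap: [0-3 ALLOC][4-27 FREE]
Op 2: a = realloc(a, 14) -> a = 0; heap: [0-13 ALLOC][14-27 FREE]
Op 3: b = malloc(5) -> b = 14; heap: [0-13 ALLOC][14-18 ALLOC][19-27 FREE]
Op 4: free(a) -> (freed a); heap: [0-13 FREE][14-18 ALLOC][19-27 FREE]
Op 5: c = malloc(1) -> c = 0; heap: [0-0 ALLOC][1-13 FREE][14-18 ALLOC][19-27 FREE]
free(c): c = 0 -> block [0-0 ALLOC]; mark free, coalesce with adjacent free neighbors -> [0-13 FREE][14-18 ALLOC][19-27 FREE]

Answer: [0-13 FREE][14-18 ALLOC][19-27 FREE]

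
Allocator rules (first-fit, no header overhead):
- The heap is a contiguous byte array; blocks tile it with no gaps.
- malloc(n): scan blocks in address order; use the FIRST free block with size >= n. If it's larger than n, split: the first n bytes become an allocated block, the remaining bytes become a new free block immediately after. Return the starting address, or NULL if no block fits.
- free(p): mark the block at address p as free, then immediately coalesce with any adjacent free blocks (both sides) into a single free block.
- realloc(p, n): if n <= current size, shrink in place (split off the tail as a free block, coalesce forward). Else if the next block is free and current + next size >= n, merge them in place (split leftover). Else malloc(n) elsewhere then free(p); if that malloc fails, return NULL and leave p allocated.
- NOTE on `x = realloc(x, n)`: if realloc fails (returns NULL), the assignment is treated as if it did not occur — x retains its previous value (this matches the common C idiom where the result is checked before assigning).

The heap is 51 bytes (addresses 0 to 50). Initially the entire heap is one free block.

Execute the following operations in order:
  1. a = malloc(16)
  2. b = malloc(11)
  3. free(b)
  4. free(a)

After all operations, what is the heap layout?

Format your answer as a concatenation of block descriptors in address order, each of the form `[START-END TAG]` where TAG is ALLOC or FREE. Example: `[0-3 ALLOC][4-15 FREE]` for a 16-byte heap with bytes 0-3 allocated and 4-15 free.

Op 1: a = malloc(16) -> a = 0; heap: [0-15 ALLOC][16-50 FREE]
Op 2: b = malloc(11) -> b = 16; heap: [0-15 ALLOC][16-26 ALLOC][27-50 FREE]
Op 3: free(b) -> (freed b); heap: [0-15 ALLOC][16-50 FREE]
Op 4: free(a) -> (freed a); heap: [0-50 FREE]

Answer: [0-50 FREE]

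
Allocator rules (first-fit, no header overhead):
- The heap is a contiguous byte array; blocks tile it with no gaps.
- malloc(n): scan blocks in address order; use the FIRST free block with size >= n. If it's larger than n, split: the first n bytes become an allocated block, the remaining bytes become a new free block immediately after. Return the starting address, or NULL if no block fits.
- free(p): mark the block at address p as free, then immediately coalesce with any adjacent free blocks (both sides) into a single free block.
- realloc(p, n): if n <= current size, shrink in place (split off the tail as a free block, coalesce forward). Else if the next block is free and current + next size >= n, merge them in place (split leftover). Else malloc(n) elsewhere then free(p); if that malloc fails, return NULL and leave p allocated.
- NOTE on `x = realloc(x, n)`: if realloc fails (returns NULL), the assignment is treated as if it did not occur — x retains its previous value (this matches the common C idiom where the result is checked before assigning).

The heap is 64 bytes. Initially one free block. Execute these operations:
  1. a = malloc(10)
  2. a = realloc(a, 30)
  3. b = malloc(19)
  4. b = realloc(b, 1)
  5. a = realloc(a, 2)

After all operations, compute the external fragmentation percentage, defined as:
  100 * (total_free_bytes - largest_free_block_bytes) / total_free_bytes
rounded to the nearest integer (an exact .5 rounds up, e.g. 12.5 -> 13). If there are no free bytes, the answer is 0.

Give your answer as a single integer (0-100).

Answer: 46

Derivation:
Op 1: a = malloc(10) -> a = 0; heap: [0-9 ALLOC][10-63 FREE]
Op 2: a = realloc(a, 30) -> a = 0; heap: [0-29 ALLOC][30-63 FREE]
Op 3: b = malloc(19) -> b = 30; heap: [0-29 ALLOC][30-48 ALLOC][49-63 FREE]
Op 4: b = realloc(b, 1) -> b = 30; heap: [0-29 ALLOC][30-30 ALLOC][31-63 FREE]
Op 5: a = realloc(a, 2) -> a = 0; heap: [0-1 ALLOC][2-29 FREE][30-30 ALLOC][31-63 FREE]
Free blocks: [28 33] total_free=61 largest=33 -> 100*(61-33)/61 = 2800/61 ≈ 45.902 -> rounds to 46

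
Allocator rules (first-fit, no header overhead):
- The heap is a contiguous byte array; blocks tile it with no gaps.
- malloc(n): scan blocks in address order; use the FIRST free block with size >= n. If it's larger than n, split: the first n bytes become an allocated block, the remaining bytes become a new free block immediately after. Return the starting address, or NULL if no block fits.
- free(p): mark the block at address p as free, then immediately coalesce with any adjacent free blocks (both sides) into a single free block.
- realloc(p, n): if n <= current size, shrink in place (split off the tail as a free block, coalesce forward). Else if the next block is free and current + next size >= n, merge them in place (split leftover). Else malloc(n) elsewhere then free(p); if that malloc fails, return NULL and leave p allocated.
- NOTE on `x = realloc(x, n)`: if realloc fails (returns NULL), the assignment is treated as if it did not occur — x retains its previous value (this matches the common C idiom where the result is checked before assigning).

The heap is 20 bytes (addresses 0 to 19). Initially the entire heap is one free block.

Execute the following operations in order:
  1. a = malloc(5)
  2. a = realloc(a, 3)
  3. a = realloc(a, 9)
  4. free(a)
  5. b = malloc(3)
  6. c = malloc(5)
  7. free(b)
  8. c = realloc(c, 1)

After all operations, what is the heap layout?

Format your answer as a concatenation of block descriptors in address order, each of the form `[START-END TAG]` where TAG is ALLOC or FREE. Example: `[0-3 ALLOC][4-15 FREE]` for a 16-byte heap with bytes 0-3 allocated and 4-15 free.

Answer: [0-2 FREE][3-3 ALLOC][4-19 FREE]

Derivation:
Op 1: a = malloc(5) -> a = 0; heap: [0-4 ALLOC][5-19 FREE]
Op 2: a = realloc(a, 3) -> a = 0; heap: [0-2 ALLOC][3-19 FREE]
Op 3: a = realloc(a, 9) -> a = 0; heap: [0-8 ALLOC][9-19 FREE]
Op 4: free(a) -> (freed a); heap: [0-19 FREE]
Op 5: b = malloc(3) -> b = 0; heap: [0-2 ALLOC][3-19 FREE]
Op 6: c = malloc(5) -> c = 3; heap: [0-2 ALLOC][3-7 ALLOC][8-19 FREE]
Op 7: free(b) -> (freed b); heap: [0-2 FREE][3-7 ALLOC][8-19 FREE]
Op 8: c = realloc(c, 1) -> c = 3; heap: [0-2 FREE][3-3 ALLOC][4-19 FREE]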